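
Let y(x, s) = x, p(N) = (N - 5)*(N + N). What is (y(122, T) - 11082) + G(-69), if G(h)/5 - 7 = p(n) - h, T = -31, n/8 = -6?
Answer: 14860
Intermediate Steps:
n = -48 (n = 8*(-6) = -48)
p(N) = 2*N*(-5 + N) (p(N) = (-5 + N)*(2*N) = 2*N*(-5 + N))
G(h) = 25475 - 5*h (G(h) = 35 + 5*(2*(-48)*(-5 - 48) - h) = 35 + 5*(2*(-48)*(-53) - h) = 35 + 5*(5088 - h) = 35 + (25440 - 5*h) = 25475 - 5*h)
(y(122, T) - 11082) + G(-69) = (122 - 11082) + (25475 - 5*(-69)) = -10960 + (25475 + 345) = -10960 + 25820 = 14860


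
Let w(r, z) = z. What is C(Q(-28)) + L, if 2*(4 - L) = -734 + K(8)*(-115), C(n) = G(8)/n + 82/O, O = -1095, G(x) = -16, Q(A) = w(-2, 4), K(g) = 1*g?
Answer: 905483/1095 ≈ 826.92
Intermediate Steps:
K(g) = g
Q(A) = 4
C(n) = -82/1095 - 16/n (C(n) = -16/n + 82/(-1095) = -16/n + 82*(-1/1095) = -16/n - 82/1095 = -82/1095 - 16/n)
L = 831 (L = 4 - (-734 + 8*(-115))/2 = 4 - (-734 - 920)/2 = 4 - ½*(-1654) = 4 + 827 = 831)
C(Q(-28)) + L = (-82/1095 - 16/4) + 831 = (-82/1095 - 16*¼) + 831 = (-82/1095 - 4) + 831 = -4462/1095 + 831 = 905483/1095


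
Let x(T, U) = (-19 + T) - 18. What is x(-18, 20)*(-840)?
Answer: 46200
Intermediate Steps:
x(T, U) = -37 + T
x(-18, 20)*(-840) = (-37 - 18)*(-840) = -55*(-840) = 46200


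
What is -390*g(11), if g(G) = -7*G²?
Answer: 330330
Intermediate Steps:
-390*g(11) = -(-2730)*11² = -(-2730)*121 = -390*(-847) = 330330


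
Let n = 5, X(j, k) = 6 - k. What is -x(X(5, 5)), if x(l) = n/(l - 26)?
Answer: ⅕ ≈ 0.20000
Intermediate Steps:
x(l) = 5/(-26 + l) (x(l) = 5/(l - 26) = 5/(-26 + l))
-x(X(5, 5)) = -5/(-26 + (6 - 1*5)) = -5/(-26 + (6 - 5)) = -5/(-26 + 1) = -5/(-25) = -5*(-1)/25 = -1*(-⅕) = ⅕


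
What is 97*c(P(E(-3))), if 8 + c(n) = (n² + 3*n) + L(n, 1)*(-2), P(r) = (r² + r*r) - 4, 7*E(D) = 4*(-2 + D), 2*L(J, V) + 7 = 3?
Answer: 43068000/2401 ≈ 17938.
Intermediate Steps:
L(J, V) = -2 (L(J, V) = -7/2 + (½)*3 = -7/2 + 3/2 = -2)
E(D) = -8/7 + 4*D/7 (E(D) = (4*(-2 + D))/7 = (-8 + 4*D)/7 = -8/7 + 4*D/7)
P(r) = -4 + 2*r² (P(r) = (r² + r²) - 4 = 2*r² - 4 = -4 + 2*r²)
c(n) = -4 + n² + 3*n (c(n) = -8 + ((n² + 3*n) - 2*(-2)) = -8 + ((n² + 3*n) + 4) = -8 + (4 + n² + 3*n) = -4 + n² + 3*n)
97*c(P(E(-3))) = 97*(-4 + (-4 + 2*(-8/7 + (4/7)*(-3))²)² + 3*(-4 + 2*(-8/7 + (4/7)*(-3))²)) = 97*(-4 + (-4 + 2*(-8/7 - 12/7)²)² + 3*(-4 + 2*(-8/7 - 12/7)²)) = 97*(-4 + (-4 + 2*(-20/7)²)² + 3*(-4 + 2*(-20/7)²)) = 97*(-4 + (-4 + 2*(400/49))² + 3*(-4 + 2*(400/49))) = 97*(-4 + (-4 + 800/49)² + 3*(-4 + 800/49)) = 97*(-4 + (604/49)² + 3*(604/49)) = 97*(-4 + 364816/2401 + 1812/49) = 97*(444000/2401) = 43068000/2401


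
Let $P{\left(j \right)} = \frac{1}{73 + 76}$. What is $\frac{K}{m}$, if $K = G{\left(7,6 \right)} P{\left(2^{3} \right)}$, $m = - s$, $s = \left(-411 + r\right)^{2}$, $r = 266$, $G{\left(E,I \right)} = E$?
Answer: $- \frac{7}{3132725} \approx -2.2345 \cdot 10^{-6}$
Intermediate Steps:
$s = 21025$ ($s = \left(-411 + 266\right)^{2} = \left(-145\right)^{2} = 21025$)
$P{\left(j \right)} = \frac{1}{149}$
$m = -21025$ ($m = \left(-1\right) 21025 = -21025$)
$K = \frac{7}{149}$ ($K = 7 \cdot \frac{1}{149} = \frac{7}{149} \approx 0.04698$)
$\frac{K}{m} = \frac{7}{149 \left(-21025\right)} = \frac{7}{149} \left(- \frac{1}{21025}\right) = - \frac{7}{3132725}$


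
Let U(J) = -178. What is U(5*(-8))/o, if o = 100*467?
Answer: -89/23350 ≈ -0.0038116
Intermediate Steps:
o = 46700
U(5*(-8))/o = -178/46700 = -178*1/46700 = -89/23350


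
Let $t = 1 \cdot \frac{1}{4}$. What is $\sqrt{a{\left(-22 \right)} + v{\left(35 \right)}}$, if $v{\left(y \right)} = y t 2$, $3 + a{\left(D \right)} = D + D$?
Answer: $\frac{i \sqrt{118}}{2} \approx 5.4314 i$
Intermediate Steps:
$t = \frac{1}{4}$ ($t = 1 \cdot \frac{1}{4} = \frac{1}{4} \approx 0.25$)
$a{\left(D \right)} = -3 + 2 D$ ($a{\left(D \right)} = -3 + \left(D + D\right) = -3 + 2 D$)
$v{\left(y \right)} = \frac{y}{2}$ ($v{\left(y \right)} = y \frac{1}{4} \cdot 2 = \frac{y}{4} \cdot 2 = \frac{y}{2}$)
$\sqrt{a{\left(-22 \right)} + v{\left(35 \right)}} = \sqrt{\left(-3 + 2 \left(-22\right)\right) + \frac{1}{2} \cdot 35} = \sqrt{\left(-3 - 44\right) + \frac{35}{2}} = \sqrt{-47 + \frac{35}{2}} = \sqrt{- \frac{59}{2}} = \frac{i \sqrt{118}}{2}$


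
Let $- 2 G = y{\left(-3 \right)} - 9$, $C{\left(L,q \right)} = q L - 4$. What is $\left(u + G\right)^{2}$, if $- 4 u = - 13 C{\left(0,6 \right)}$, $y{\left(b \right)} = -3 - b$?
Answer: $\frac{289}{4} \approx 72.25$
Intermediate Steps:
$C{\left(L,q \right)} = -4 + L q$ ($C{\left(L,q \right)} = L q - 4 = -4 + L q$)
$u = -13$ ($u = - \frac{\left(-13\right) \left(-4 + 0 \cdot 6\right)}{4} = - \frac{\left(-13\right) \left(-4 + 0\right)}{4} = - \frac{\left(-13\right) \left(-4\right)}{4} = \left(- \frac{1}{4}\right) 52 = -13$)
$G = \frac{9}{2}$ ($G = - \frac{\left(-3 - -3\right) - 9}{2} = - \frac{\left(-3 + 3\right) - 9}{2} = - \frac{0 - 9}{2} = \left(- \frac{1}{2}\right) \left(-9\right) = \frac{9}{2} \approx 4.5$)
$\left(u + G\right)^{2} = \left(-13 + \frac{9}{2}\right)^{2} = \left(- \frac{17}{2}\right)^{2} = \frac{289}{4}$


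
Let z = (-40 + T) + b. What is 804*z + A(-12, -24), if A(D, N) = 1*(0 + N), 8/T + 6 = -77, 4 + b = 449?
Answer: 27018036/83 ≈ 3.2552e+5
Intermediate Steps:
b = 445 (b = -4 + 449 = 445)
T = -8/83 (T = 8/(-6 - 77) = 8/(-83) = 8*(-1/83) = -8/83 ≈ -0.096385)
A(D, N) = N (A(D, N) = 1*N = N)
z = 33607/83 (z = (-40 - 8/83) + 445 = -3328/83 + 445 = 33607/83 ≈ 404.90)
804*z + A(-12, -24) = 804*(33607/83) - 24 = 27020028/83 - 24 = 27018036/83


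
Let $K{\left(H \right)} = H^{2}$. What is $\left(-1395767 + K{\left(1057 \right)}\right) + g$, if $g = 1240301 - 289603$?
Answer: $672180$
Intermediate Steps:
$g = 950698$
$\left(-1395767 + K{\left(1057 \right)}\right) + g = \left(-1395767 + 1057^{2}\right) + 950698 = \left(-1395767 + 1117249\right) + 950698 = -278518 + 950698 = 672180$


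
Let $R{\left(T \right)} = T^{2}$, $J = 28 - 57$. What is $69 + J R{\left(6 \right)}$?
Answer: $-975$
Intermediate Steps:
$J = -29$
$69 + J R{\left(6 \right)} = 69 - 29 \cdot 6^{2} = 69 - 1044 = -975$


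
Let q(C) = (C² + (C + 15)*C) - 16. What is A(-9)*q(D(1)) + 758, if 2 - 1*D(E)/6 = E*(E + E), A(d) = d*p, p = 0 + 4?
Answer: 1334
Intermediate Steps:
p = 4
A(d) = 4*d (A(d) = d*4 = 4*d)
D(E) = 12 - 12*E² (D(E) = 12 - 6*E*(E + E) = 12 - 6*E*2*E = 12 - 12*E²)
q(C) = -16 + C² + C*(15 + C) (q(C) = (C² + (15 + C)*C) - 16 = (C² + C*(15 + C)) - 16 = -16 + C² + C*(15 + C))
A(-9)*q(D(1)) + 758 = (4*(-9))*(-16 + 2*(12 - 12*1²)² + 15*(12 - 12*1²)) + 758 = -36*(-16 + 2*(12 - 12*1)² + 15*(12 - 12*1)) + 758 = -36*(-16 + 2*(12 - 12)² + 15*(12 - 12)) + 758 = -36*(-16 + 2*0² + 15*0) + 758 = -36*(-16 + 2*0 + 0) + 758 = -36*(-16 + 0 + 0) + 758 = -36*(-16) + 758 = 576 + 758 = 1334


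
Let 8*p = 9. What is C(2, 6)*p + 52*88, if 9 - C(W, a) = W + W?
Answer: 36653/8 ≈ 4581.6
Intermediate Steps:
p = 9/8 (p = (⅛)*9 = 9/8 ≈ 1.1250)
C(W, a) = 9 - 2*W (C(W, a) = 9 - (W + W) = 9 - 2*W)
C(2, 6)*p + 52*88 = (9 - 2*2)*(9/8) + 52*88 = (9 - 4)*(9/8) + 4576 = 5*(9/8) + 4576 = 45/8 + 4576 = 36653/8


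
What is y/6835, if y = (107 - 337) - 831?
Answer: -1061/6835 ≈ -0.15523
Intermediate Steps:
y = -1061 (y = -230 - 831 = -1061)
y/6835 = -1061/6835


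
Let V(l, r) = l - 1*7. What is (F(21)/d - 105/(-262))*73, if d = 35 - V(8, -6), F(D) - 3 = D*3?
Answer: 761463/4454 ≈ 170.96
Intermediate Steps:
F(D) = 3 + 3*D (F(D) = 3 + D*3 = 3 + 3*D)
V(l, r) = -7 + l (V(l, r) = l - 7 = -7 + l)
d = 34 (d = 35 - (-7 + 8) = 35 - 1*1 = 35 - 1 = 34)
(F(21)/d - 105/(-262))*73 = ((3 + 3*21)/34 - 105/(-262))*73 = ((3 + 63)*(1/34) - 105*(-1/262))*73 = (66*(1/34) + 105/262)*73 = (33/17 + 105/262)*73 = (10431/4454)*73 = 761463/4454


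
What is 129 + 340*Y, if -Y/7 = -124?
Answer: 295249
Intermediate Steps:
Y = 868 (Y = -7*(-124) = 868)
129 + 340*Y = 129 + 340*868 = 129 + 295120 = 295249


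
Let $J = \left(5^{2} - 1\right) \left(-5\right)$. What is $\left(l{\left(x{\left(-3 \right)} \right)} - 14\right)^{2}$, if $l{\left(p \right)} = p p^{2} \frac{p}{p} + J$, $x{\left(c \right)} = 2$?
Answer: $15876$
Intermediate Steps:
$J = -120$ ($J = \left(25 - 1\right) \left(-5\right) = 24 \left(-5\right) = -120$)
$l{\left(p \right)} = -120 + p^{3}$ ($l{\left(p \right)} = p p^{2} \frac{p}{p} - 120 = p^{3} \cdot 1 - 120 = p^{3} - 120 = -120 + p^{3}$)
$\left(l{\left(x{\left(-3 \right)} \right)} - 14\right)^{2} = \left(\left(-120 + 2^{3}\right) - 14\right)^{2} = \left(\left(-120 + 8\right) - 14\right)^{2} = \left(-112 - 14\right)^{2} = \left(-126\right)^{2} = 15876$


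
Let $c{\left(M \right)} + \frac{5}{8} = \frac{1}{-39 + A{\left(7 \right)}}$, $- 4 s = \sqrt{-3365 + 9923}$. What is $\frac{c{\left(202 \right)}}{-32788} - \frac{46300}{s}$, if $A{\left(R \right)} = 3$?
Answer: $\frac{47}{2360736} + \frac{92600 \sqrt{6558}}{3279} \approx 2286.9$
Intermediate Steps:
$s = - \frac{\sqrt{6558}}{4}$ ($s = - \frac{\sqrt{-3365 + 9923}}{4} = - \frac{\sqrt{6558}}{4} \approx -20.245$)
$c{\left(M \right)} = - \frac{47}{72}$ ($c{\left(M \right)} = - \frac{5}{8} + \frac{1}{-39 + 3} = - \frac{5}{8} + \frac{1}{-36} = - \frac{5}{8} - \frac{1}{36} = - \frac{47}{72}$)
$\frac{c{\left(202 \right)}}{-32788} - \frac{46300}{s} = - \frac{47}{72 \left(-32788\right)} - \frac{46300}{\left(- \frac{1}{4}\right) \sqrt{6558}} = \left(- \frac{47}{72}\right) \left(- \frac{1}{32788}\right) - 46300 \left(- \frac{2 \sqrt{6558}}{3279}\right) = \frac{47}{2360736} + \frac{92600 \sqrt{6558}}{3279}$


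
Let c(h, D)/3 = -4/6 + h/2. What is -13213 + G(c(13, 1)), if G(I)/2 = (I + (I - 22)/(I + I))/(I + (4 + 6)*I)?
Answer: -178042743/13475 ≈ -13213.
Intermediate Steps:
c(h, D) = -2 + 3*h/2 (c(h, D) = 3*(-4/6 + h/2) = 3*(-4*⅙ + h*(½)) = 3*(-⅔ + h/2) = -2 + 3*h/2)
G(I) = 2*(I + (-22 + I)/(2*I))/(11*I) (G(I) = 2*((I + (I - 22)/(I + I))/(I + (4 + 6)*I)) = 2*((I + (-22 + I)/((2*I)))/(I + 10*I)) = 2*((I + (-22 + I)*(1/(2*I)))/((11*I))) = 2*((I + (-22 + I)/(2*I))*(1/(11*I))) = 2*((I + (-22 + I)/(2*I))/(11*I)) = 2*(I + (-22 + I)/(2*I))/(11*I))
-13213 + G(c(13, 1)) = -13213 + (-22 + (-2 + (3/2)*13) + 2*(-2 + (3/2)*13)²)/(11*(-2 + (3/2)*13)²) = -13213 + (-22 + (-2 + 39/2) + 2*(-2 + 39/2)²)/(11*(-2 + 39/2)²) = -13213 + (-22 + 35/2 + 2*(35/2)²)/(11*(35/2)²) = -13213 + (1/11)*(4/1225)*(-22 + 35/2 + 2*(1225/4)) = -13213 + (1/11)*(4/1225)*(-22 + 35/2 + 1225/2) = -13213 + (1/11)*(4/1225)*608 = -13213 + 2432/13475 = -178042743/13475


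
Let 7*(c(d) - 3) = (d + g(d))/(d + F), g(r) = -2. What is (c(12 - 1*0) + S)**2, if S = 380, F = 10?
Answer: 870014016/5929 ≈ 1.4674e+5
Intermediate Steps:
c(d) = 3 + (-2 + d)/(7*(10 + d)) (c(d) = 3 + ((d - 2)/(d + 10))/7 = 3 + ((-2 + d)/(10 + d))/7 = 3 + (-2 + d)/(7*(10 + d)))
(c(12 - 1*0) + S)**2 = (2*(104 + 11*(12 - 1*0))/(7*(10 + (12 - 1*0))) + 380)**2 = (2*(104 + 11*(12 + 0))/(7*(10 + (12 + 0))) + 380)**2 = (2*(104 + 11*12)/(7*(10 + 12)) + 380)**2 = ((2/7)*(104 + 132)/22 + 380)**2 = ((2/7)*(1/22)*236 + 380)**2 = (236/77 + 380)**2 = (29496/77)**2 = 870014016/5929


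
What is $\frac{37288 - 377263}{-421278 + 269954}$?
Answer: $\frac{339975}{151324} \approx 2.2467$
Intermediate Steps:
$\frac{37288 - 377263}{-421278 + 269954} = - \frac{339975}{-151324} = \left(-339975\right) \left(- \frac{1}{151324}\right) = \frac{339975}{151324}$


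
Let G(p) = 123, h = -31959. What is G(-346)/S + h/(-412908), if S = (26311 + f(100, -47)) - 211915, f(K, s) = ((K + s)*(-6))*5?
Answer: 329541409/4294105564 ≈ 0.076743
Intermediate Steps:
f(K, s) = -30*K - 30*s (f(K, s) = (-6*K - 6*s)*5 = -30*K - 30*s)
S = -187194 (S = (26311 + (-30*100 - 30*(-47))) - 211915 = (26311 + (-3000 + 1410)) - 211915 = (26311 - 1590) - 211915 = 24721 - 211915 = -187194)
G(-346)/S + h/(-412908) = 123/(-187194) - 31959/(-412908) = 123*(-1/187194) - 31959*(-1/412908) = -41/62398 + 10653/137636 = 329541409/4294105564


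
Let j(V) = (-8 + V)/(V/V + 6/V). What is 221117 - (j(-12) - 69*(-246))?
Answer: 204183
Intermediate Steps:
j(V) = (-8 + V)/(1 + 6/V)
221117 - (j(-12) - 69*(-246)) = 221117 - (-12*(-8 - 12)/(6 - 12) - 69*(-246)) = 221117 - (-12*(-20)/(-6) + 16974) = 221117 - (-12*(-⅙)*(-20) + 16974) = 221117 - (-40 + 16974) = 221117 - 1*16934 = 221117 - 16934 = 204183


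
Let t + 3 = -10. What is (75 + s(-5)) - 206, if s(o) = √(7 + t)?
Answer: -131 + I*√6 ≈ -131.0 + 2.4495*I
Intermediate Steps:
t = -13 (t = -3 - 10 = -13)
s(o) = I*√6 (s(o) = √(7 - 13) = √(-6) = I*√6)
(75 + s(-5)) - 206 = (75 + I*√6) - 206 = -131 + I*√6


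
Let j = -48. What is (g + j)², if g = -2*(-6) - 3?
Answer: 1521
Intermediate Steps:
g = 9 (g = 12 - 3 = 9)
(g + j)² = (9 - 48)² = (-39)² = 1521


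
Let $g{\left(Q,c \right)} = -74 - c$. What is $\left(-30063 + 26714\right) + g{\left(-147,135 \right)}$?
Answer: $-3558$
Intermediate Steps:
$\left(-30063 + 26714\right) + g{\left(-147,135 \right)} = \left(-30063 + 26714\right) - 209 = -3349 - 209 = -3558$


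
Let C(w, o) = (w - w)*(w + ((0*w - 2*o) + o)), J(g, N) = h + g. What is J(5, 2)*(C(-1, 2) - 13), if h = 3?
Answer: -104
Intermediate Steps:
J(g, N) = 3 + g
C(w, o) = 0 (C(w, o) = 0*(w + ((0 - 2*o) + o)) = 0*(w + (-2*o + o)) = 0*(w - o) = 0)
J(5, 2)*(C(-1, 2) - 13) = (3 + 5)*(0 - 13) = 8*(-13) = -104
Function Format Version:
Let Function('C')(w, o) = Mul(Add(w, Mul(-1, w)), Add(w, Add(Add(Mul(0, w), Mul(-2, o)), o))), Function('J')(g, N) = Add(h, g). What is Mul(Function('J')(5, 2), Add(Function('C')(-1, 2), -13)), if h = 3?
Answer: -104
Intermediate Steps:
Function('J')(g, N) = Add(3, g)
Function('C')(w, o) = 0 (Function('C')(w, o) = Mul(0, Add(w, Add(Add(0, Mul(-2, o)), o))) = Mul(0, Add(w, Add(Mul(-2, o), o))) = Mul(0, Add(w, Mul(-1, o))) = 0)
Mul(Function('J')(5, 2), Add(Function('C')(-1, 2), -13)) = Mul(Add(3, 5), Add(0, -13)) = Mul(8, -13) = -104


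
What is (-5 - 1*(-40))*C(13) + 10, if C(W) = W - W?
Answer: 10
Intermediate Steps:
C(W) = 0
(-5 - 1*(-40))*C(13) + 10 = (-5 - 1*(-40))*0 + 10 = (-5 + 40)*0 + 10 = 35*0 + 10 = 0 + 10 = 10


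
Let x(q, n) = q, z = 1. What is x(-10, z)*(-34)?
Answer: 340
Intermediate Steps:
x(-10, z)*(-34) = -10*(-34) = 340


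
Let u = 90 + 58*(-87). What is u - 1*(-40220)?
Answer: 35264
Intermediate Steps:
u = -4956 (u = 90 - 5046 = -4956)
u - 1*(-40220) = -4956 - 1*(-40220) = -4956 + 40220 = 35264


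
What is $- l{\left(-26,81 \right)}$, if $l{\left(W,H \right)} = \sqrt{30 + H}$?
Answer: $- \sqrt{111} \approx -10.536$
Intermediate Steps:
$- l{\left(-26,81 \right)} = - \sqrt{30 + 81} = - \sqrt{111}$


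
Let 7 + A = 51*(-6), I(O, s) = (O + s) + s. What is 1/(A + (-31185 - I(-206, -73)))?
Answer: -1/31146 ≈ -3.2107e-5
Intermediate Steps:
I(O, s) = O + 2*s
A = -313 (A = -7 + 51*(-6) = -7 - 306 = -313)
1/(A + (-31185 - I(-206, -73))) = 1/(-313 + (-31185 - (-206 + 2*(-73)))) = 1/(-313 + (-31185 - (-206 - 146))) = 1/(-313 + (-31185 - 1*(-352))) = 1/(-313 + (-31185 + 352)) = 1/(-313 - 30833) = 1/(-31146) = -1/31146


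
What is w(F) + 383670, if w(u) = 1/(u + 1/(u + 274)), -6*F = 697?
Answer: 253231018728/660023 ≈ 3.8367e+5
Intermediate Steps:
F = -697/6 (F = -1/6*697 = -697/6 ≈ -116.17)
w(u) = 1/(u + 1/(274 + u))
w(F) + 383670 = (274 - 697/6)/(1 + (-697/6)**2 + 274*(-697/6)) + 383670 = (947/6)/(1 + 485809/36 - 95489/3) + 383670 = (947/6)/(-660023/36) + 383670 = -36/660023*947/6 + 383670 = -5682/660023 + 383670 = 253231018728/660023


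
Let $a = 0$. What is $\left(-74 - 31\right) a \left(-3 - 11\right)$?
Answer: $0$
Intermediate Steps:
$\left(-74 - 31\right) a \left(-3 - 11\right) = \left(-74 - 31\right) 0 \left(-3 - 11\right) = - 105 \cdot 0 \left(-14\right) = \left(-105\right) 0 = 0$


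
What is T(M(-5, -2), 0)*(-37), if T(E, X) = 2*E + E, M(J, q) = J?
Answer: 555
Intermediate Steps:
T(E, X) = 3*E
T(M(-5, -2), 0)*(-37) = (3*(-5))*(-37) = -15*(-37) = 555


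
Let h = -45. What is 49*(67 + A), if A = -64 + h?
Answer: -2058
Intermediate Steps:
A = -109 (A = -64 - 45 = -109)
49*(67 + A) = 49*(67 - 109) = 49*(-42) = -2058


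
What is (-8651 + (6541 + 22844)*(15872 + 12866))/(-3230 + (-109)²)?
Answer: 844457479/8651 ≈ 97614.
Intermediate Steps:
(-8651 + (6541 + 22844)*(15872 + 12866))/(-3230 + (-109)²) = (-8651 + 29385*28738)/(-3230 + 11881) = (-8651 + 844466130)/8651 = 844457479*(1/8651) = 844457479/8651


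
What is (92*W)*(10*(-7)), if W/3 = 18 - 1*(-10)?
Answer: -540960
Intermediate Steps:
W = 84 (W = 3*(18 - 1*(-10)) = 3*(18 + 10) = 3*28 = 84)
(92*W)*(10*(-7)) = (92*84)*(10*(-7)) = 7728*(-70) = -540960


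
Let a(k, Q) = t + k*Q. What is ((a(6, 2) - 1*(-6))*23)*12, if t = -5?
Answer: 3588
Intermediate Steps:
a(k, Q) = -5 + Q*k (a(k, Q) = -5 + k*Q = -5 + Q*k)
((a(6, 2) - 1*(-6))*23)*12 = (((-5 + 2*6) - 1*(-6))*23)*12 = (((-5 + 12) + 6)*23)*12 = ((7 + 6)*23)*12 = (13*23)*12 = 299*12 = 3588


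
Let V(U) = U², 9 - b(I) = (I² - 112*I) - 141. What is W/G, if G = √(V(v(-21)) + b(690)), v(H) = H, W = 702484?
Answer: -702484*I*√398229/398229 ≈ -1113.2*I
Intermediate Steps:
b(I) = 150 - I² + 112*I (b(I) = 9 - ((I² - 112*I) - 141) = 9 - (-141 + I² - 112*I) = 9 + (141 - I² + 112*I) = 150 - I² + 112*I)
G = I*√398229 (G = √((-21)² + (150 - 1*690² + 112*690)) = √(441 + (150 - 1*476100 + 77280)) = √(441 + (150 - 476100 + 77280)) = √(441 - 398670) = √(-398229) = I*√398229 ≈ 631.05*I)
W/G = 702484/((I*√398229)) = 702484*(-I*√398229/398229) = -702484*I*√398229/398229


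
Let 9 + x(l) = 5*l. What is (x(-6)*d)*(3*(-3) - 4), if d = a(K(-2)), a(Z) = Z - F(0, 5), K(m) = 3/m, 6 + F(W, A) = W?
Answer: 4563/2 ≈ 2281.5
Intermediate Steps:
F(W, A) = -6 + W
a(Z) = 6 + Z (a(Z) = Z - (-6 + 0) = Z - 1*(-6) = Z + 6 = 6 + Z)
d = 9/2 (d = 6 + 3/(-2) = 6 + 3*(-½) = 6 - 3/2 = 9/2 ≈ 4.5000)
x(l) = -9 + 5*l
(x(-6)*d)*(3*(-3) - 4) = ((-9 + 5*(-6))*(9/2))*(3*(-3) - 4) = ((-9 - 30)*(9/2))*(-9 - 4) = -39*9/2*(-13) = -351/2*(-13) = 4563/2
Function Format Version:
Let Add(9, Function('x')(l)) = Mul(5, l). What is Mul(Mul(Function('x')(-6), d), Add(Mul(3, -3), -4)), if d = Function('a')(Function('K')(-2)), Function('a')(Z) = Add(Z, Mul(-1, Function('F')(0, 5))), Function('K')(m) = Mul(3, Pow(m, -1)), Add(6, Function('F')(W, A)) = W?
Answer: Rational(4563, 2) ≈ 2281.5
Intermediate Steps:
Function('F')(W, A) = Add(-6, W)
Function('a')(Z) = Add(6, Z) (Function('a')(Z) = Add(Z, Mul(-1, Add(-6, 0))) = Add(Z, Mul(-1, -6)) = Add(Z, 6) = Add(6, Z))
d = Rational(9, 2) (d = Add(6, Mul(3, Pow(-2, -1))) = Add(6, Mul(3, Rational(-1, 2))) = Add(6, Rational(-3, 2)) = Rational(9, 2) ≈ 4.5000)
Function('x')(l) = Add(-9, Mul(5, l))
Mul(Mul(Function('x')(-6), d), Add(Mul(3, -3), -4)) = Mul(Mul(Add(-9, Mul(5, -6)), Rational(9, 2)), Add(Mul(3, -3), -4)) = Mul(Mul(Add(-9, -30), Rational(9, 2)), Add(-9, -4)) = Mul(Mul(-39, Rational(9, 2)), -13) = Mul(Rational(-351, 2), -13) = Rational(4563, 2)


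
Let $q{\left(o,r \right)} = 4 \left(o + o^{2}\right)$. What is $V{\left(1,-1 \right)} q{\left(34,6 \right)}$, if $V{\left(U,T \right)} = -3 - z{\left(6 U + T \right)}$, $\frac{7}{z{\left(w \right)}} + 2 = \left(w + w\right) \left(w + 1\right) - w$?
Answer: $- \frac{790160}{53} \approx -14909.0$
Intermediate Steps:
$q{\left(o,r \right)} = 4 o + 4 o^{2}$
$z{\left(w \right)} = \frac{7}{-2 - w + 2 w \left(1 + w\right)}$ ($z{\left(w \right)} = \frac{7}{-2 - \left(w - \left(w + w\right) \left(w + 1\right)\right)} = \frac{7}{-2 - \left(w - 2 w \left(1 + w\right)\right)} = \frac{7}{-2 + \left(2 w \left(1 + w\right) - w\right)} = \frac{7}{-2 + \left(- w + 2 w \left(1 + w\right)\right)} = \frac{7}{-2 - w + 2 w \left(1 + w\right)}$)
$V{\left(U,T \right)} = -3 - \frac{7}{-2 + T + 2 \left(T + 6 U\right)^{2} + 6 U}$ ($V{\left(U,T \right)} = -3 - \frac{7}{-2 + \left(6 U + T\right) + 2 \left(6 U + T\right)^{2}} = -3 - \frac{7}{-2 + \left(T + 6 U\right) + 2 \left(T + 6 U\right)^{2}} = -3 - \frac{7}{-2 + T + 2 \left(T + 6 U\right)^{2} + 6 U}$)
$V{\left(1,-1 \right)} q{\left(34,6 \right)} = \left(-3 - \frac{7}{-2 - 1 + 2 \left(-1 + 6 \cdot 1\right)^{2} + 6 \cdot 1}\right) 4 \cdot 34 \left(1 + 34\right) = \left(-3 - \frac{7}{-2 - 1 + 2 \left(-1 + 6\right)^{2} + 6}\right) 4 \cdot 34 \cdot 35 = \left(-3 - \frac{7}{-2 - 1 + 2 \cdot 5^{2} + 6}\right) 4760 = \left(-3 - \frac{7}{-2 - 1 + 2 \cdot 25 + 6}\right) 4760 = \left(-3 - \frac{7}{-2 - 1 + 50 + 6}\right) 4760 = \left(-3 - \frac{7}{53}\right) 4760 = \left(- \frac{166}{53}\right) 4760 = - \frac{790160}{53}$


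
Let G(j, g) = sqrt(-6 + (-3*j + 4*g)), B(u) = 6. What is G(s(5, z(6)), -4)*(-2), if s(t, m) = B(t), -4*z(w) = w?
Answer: -4*I*sqrt(10) ≈ -12.649*I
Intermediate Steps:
z(w) = -w/4
s(t, m) = 6
G(j, g) = sqrt(-6 - 3*j + 4*g)
G(s(5, z(6)), -4)*(-2) = sqrt(-6 - 3*6 + 4*(-4))*(-2) = sqrt(-6 - 18 - 16)*(-2) = sqrt(-40)*(-2) = (2*I*sqrt(10))*(-2) = -4*I*sqrt(10)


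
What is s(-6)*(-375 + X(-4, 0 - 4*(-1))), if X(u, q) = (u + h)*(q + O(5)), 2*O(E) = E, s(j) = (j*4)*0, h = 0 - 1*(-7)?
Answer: 0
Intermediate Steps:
h = 7 (h = 0 + 7 = 7)
s(j) = 0 (s(j) = (4*j)*0 = 0)
O(E) = E/2
X(u, q) = (7 + u)*(5/2 + q) (X(u, q) = (u + 7)*(q + (1/2)*5) = (7 + u)*(q + 5/2) = (7 + u)*(5/2 + q))
s(-6)*(-375 + X(-4, 0 - 4*(-1))) = 0*(-375 + (35/2 + 7*(0 - 4*(-1)) + (5/2)*(-4) + (0 - 4*(-1))*(-4))) = 0*(-375 + (35/2 + 7*(0 + 4) - 10 + (0 + 4)*(-4))) = 0*(-375 + (35/2 + 7*4 - 10 + 4*(-4))) = 0*(-375 + (35/2 + 28 - 10 - 16)) = 0*(-375 + 39/2) = 0*(-711/2) = 0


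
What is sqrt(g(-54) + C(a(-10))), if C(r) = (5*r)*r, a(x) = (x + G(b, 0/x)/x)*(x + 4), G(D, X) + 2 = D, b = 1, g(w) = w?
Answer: 3*sqrt(48855)/5 ≈ 132.62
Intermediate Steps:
G(D, X) = -2 + D
a(x) = (4 + x)*(x - 1/x) (a(x) = (x + (-2 + 1)/x)*(x + 4) = (x - 1/x)*(4 + x) = (4 + x)*(x - 1/x))
C(r) = 5*r**2
sqrt(g(-54) + C(a(-10))) = sqrt(-54 + 5*(-1 + (-10)**2 - 4/(-10) + 4*(-10))**2) = sqrt(-54 + 5*(-1 + 100 - 4*(-1/10) - 40)**2) = sqrt(-54 + 5*(-1 + 100 + 2/5 - 40)**2) = sqrt(-54 + 5*(297/5)**2) = sqrt(-54 + 5*(88209/25)) = sqrt(-54 + 88209/5) = sqrt(87939/5) = 3*sqrt(48855)/5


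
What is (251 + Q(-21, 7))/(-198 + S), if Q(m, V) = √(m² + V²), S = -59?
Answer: -251/257 - 7*√10/257 ≈ -1.0628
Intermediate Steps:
Q(m, V) = √(V² + m²)
(251 + Q(-21, 7))/(-198 + S) = (251 + √(7² + (-21)²))/(-198 - 59) = (251 + √(49 + 441))/(-257) = (251 + √490)*(-1/257) = (251 + 7*√10)*(-1/257) = -251/257 - 7*√10/257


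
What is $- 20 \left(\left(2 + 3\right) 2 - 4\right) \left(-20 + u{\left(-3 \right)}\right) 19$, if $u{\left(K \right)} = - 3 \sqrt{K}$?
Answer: $45600 + 6840 i \sqrt{3} \approx 45600.0 + 11847.0 i$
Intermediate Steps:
$- 20 \left(\left(2 + 3\right) 2 - 4\right) \left(-20 + u{\left(-3 \right)}\right) 19 = - 20 \left(\left(2 + 3\right) 2 - 4\right) \left(-20 - 3 \sqrt{-3}\right) 19 = - 20 \left(5 \cdot 2 - 4\right) \left(-20 - 3 i \sqrt{3}\right) 19 = - 20 \left(10 - 4\right) \left(-20 - 3 i \sqrt{3}\right) 19 = - 20 \cdot 6 \left(-20 - 3 i \sqrt{3}\right) 19 = - 20 \left(-120 - 18 i \sqrt{3}\right) 19 = \left(2400 + 360 i \sqrt{3}\right) 19 = 45600 + 6840 i \sqrt{3}$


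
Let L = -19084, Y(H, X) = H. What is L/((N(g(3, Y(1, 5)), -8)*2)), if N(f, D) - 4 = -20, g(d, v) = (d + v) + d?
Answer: 4771/8 ≈ 596.38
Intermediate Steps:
g(d, v) = v + 2*d
N(f, D) = -16 (N(f, D) = 4 - 20 = -16)
L/((N(g(3, Y(1, 5)), -8)*2)) = -19084/((-16*2)) = -19084/(-32) = -19084*(-1/32) = 4771/8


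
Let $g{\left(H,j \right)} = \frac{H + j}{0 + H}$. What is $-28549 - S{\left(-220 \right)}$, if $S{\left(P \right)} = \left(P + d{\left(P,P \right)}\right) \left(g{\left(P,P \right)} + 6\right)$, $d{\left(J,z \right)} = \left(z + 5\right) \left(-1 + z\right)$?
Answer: $-406909$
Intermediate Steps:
$d{\left(J,z \right)} = \left(-1 + z\right) \left(5 + z\right)$ ($d{\left(J,z \right)} = \left(5 + z\right) \left(-1 + z\right) = \left(-1 + z\right) \left(5 + z\right)$)
$g{\left(H,j \right)} = \frac{H + j}{H}$
$S{\left(P \right)} = -40 + 8 P^{2} + 40 P$ ($S{\left(P \right)} = \left(P + \left(-5 + P^{2} + 4 P\right)\right) \left(\frac{P + P}{P} + 6\right) = \left(-5 + P^{2} + 5 P\right) \left(\frac{2 P}{P} + 6\right) = \left(-5 + P^{2} + 5 P\right) \left(2 + 6\right) = \left(-5 + P^{2} + 5 P\right) 8 = -40 + 8 P^{2} + 40 P$)
$-28549 - S{\left(-220 \right)} = -28549 - \left(-40 + 8 \left(-220\right)^{2} + 40 \left(-220\right)\right) = -28549 - \left(-40 + 8 \cdot 48400 - 8800\right) = -28549 - \left(-40 + 387200 - 8800\right) = -28549 - 378360 = -406909$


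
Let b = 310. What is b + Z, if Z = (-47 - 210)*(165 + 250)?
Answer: -106345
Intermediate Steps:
Z = -106655 (Z = -257*415 = -106655)
b + Z = 310 - 106655 = -106345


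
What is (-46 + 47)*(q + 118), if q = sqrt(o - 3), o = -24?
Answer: 118 + 3*I*sqrt(3) ≈ 118.0 + 5.1962*I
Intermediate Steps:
q = 3*I*sqrt(3) (q = sqrt(-24 - 3) = sqrt(-27) = 3*I*sqrt(3) ≈ 5.1962*I)
(-46 + 47)*(q + 118) = (-46 + 47)*(3*I*sqrt(3) + 118) = 1*(118 + 3*I*sqrt(3)) = 118 + 3*I*sqrt(3)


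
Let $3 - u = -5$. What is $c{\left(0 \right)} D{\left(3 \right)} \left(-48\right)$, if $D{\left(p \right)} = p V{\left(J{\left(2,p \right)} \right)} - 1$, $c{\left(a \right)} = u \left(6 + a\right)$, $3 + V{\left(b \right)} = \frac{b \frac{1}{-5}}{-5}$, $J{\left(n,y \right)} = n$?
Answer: $\frac{562176}{25} \approx 22487.0$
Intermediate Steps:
$V{\left(b \right)} = -3 + \frac{b}{25}$ ($V{\left(b \right)} = -3 + \frac{b \frac{1}{-5}}{-5} = -3 + b \left(- \frac{1}{5}\right) \left(- \frac{1}{5}\right) = -3 + - \frac{b}{5} \left(- \frac{1}{5}\right) = -3 + \frac{b}{25}$)
$u = 8$ ($u = 3 - -5 = 3 + 5 = 8$)
$c{\left(a \right)} = 48 + 8 a$ ($c{\left(a \right)} = 8 \left(6 + a\right) = 48 + 8 a$)
$D{\left(p \right)} = -1 - \frac{73 p}{25}$ ($D{\left(p \right)} = p \left(-3 + \frac{1}{25} \cdot 2\right) - 1 = p \left(-3 + \frac{2}{25}\right) - 1 = p \left(- \frac{73}{25}\right) - 1 = - \frac{73 p}{25} - 1 = -1 - \frac{73 p}{25}$)
$c{\left(0 \right)} D{\left(3 \right)} \left(-48\right) = \left(48 + 8 \cdot 0\right) \left(-1 - \frac{219}{25}\right) \left(-48\right) = \left(48 + 0\right) \left(-1 - \frac{219}{25}\right) \left(-48\right) = 48 \left(- \frac{244}{25}\right) \left(-48\right) = \left(- \frac{11712}{25}\right) \left(-48\right) = \frac{562176}{25}$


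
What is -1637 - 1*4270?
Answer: -5907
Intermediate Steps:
-1637 - 1*4270 = -1637 - 4270 = -5907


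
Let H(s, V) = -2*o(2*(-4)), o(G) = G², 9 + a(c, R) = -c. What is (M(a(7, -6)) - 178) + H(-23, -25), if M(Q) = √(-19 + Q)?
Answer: -306 + I*√35 ≈ -306.0 + 5.9161*I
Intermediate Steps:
a(c, R) = -9 - c
H(s, V) = -128 (H(s, V) = -2*(2*(-4))² = -2*(-8)² = -2*64 = -128)
(M(a(7, -6)) - 178) + H(-23, -25) = (√(-19 + (-9 - 1*7)) - 178) - 128 = (√(-19 + (-9 - 7)) - 178) - 128 = (√(-19 - 16) - 178) - 128 = (√(-35) - 178) - 128 = (I*√35 - 178) - 128 = (-178 + I*√35) - 128 = -306 + I*√35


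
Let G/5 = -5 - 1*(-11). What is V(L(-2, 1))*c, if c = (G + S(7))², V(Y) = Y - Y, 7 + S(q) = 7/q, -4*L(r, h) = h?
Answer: 0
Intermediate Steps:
L(r, h) = -h/4
S(q) = -7 + 7/q
V(Y) = 0
G = 30 (G = 5*(-5 - 1*(-11)) = 5*(-5 + 11) = 5*6 = 30)
c = 576 (c = (30 + (-7 + 7/7))² = (30 + (-7 + 7*(⅐)))² = (30 + (-7 + 1))² = (30 - 6)² = 24² = 576)
V(L(-2, 1))*c = 0*576 = 0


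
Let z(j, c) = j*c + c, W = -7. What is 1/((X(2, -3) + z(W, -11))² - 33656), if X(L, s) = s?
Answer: -1/29687 ≈ -3.3685e-5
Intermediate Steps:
z(j, c) = c + c*j (z(j, c) = c*j + c = c + c*j)
1/((X(2, -3) + z(W, -11))² - 33656) = 1/((-3 - 11*(1 - 7))² - 33656) = 1/((-3 - 11*(-6))² - 33656) = 1/((-3 + 66)² - 33656) = 1/(63² - 33656) = 1/(3969 - 33656) = 1/(-29687) = -1/29687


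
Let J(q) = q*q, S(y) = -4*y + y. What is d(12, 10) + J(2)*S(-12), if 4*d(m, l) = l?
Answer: 293/2 ≈ 146.50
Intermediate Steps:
d(m, l) = l/4
S(y) = -3*y
J(q) = q**2
d(12, 10) + J(2)*S(-12) = (1/4)*10 + 2**2*(-3*(-12)) = 5/2 + 4*36 = 5/2 + 144 = 293/2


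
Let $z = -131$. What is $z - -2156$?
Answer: $2025$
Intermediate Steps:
$z - -2156 = -131 - -2156 = -131 + 2156 = 2025$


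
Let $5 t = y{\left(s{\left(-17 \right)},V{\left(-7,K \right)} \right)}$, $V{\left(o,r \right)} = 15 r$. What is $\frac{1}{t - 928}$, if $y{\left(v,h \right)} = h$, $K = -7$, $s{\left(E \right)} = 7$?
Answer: $- \frac{1}{949} \approx -0.0010537$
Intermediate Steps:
$t = -21$ ($t = \frac{15 \left(-7\right)}{5} = \frac{1}{5} \left(-105\right) = -21$)
$\frac{1}{t - 928} = \frac{1}{-21 - 928} = \frac{1}{-949} = - \frac{1}{949}$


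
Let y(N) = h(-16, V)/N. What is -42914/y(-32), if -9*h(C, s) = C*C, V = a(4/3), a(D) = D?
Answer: -193113/4 ≈ -48278.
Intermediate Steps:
V = 4/3 ≈ 1.3333
h(C, s) = -C²/9 (h(C, s) = -C*C/9 = -C²/9)
y(N) = -256/(9*N) (y(N) = (-⅑*(-16)²)/N = (-⅑*256)/N = -256/(9*N))
-42914/y(-32) = -42914/((-256/9/(-32))) = -42914/((-256/9*(-1/32))) = -42914/8/9 = -42914*9/8 = -193113/4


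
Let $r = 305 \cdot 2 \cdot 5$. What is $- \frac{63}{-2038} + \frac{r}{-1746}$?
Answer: $- \frac{3052951}{1779174} \approx -1.7159$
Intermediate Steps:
$r = 3050$ ($r = 305 \cdot 10 = 3050$)
$- \frac{63}{-2038} + \frac{r}{-1746} = - \frac{63}{-2038} + \frac{3050}{-1746} = \left(-63\right) \left(- \frac{1}{2038}\right) + 3050 \left(- \frac{1}{1746}\right) = \frac{63}{2038} - \frac{1525}{873} = - \frac{3052951}{1779174}$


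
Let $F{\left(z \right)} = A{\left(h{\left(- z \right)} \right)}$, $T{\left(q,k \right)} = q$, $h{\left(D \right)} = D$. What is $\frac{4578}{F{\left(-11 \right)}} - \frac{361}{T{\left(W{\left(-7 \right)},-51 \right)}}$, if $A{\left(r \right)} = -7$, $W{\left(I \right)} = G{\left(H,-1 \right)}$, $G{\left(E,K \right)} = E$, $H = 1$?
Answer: $-1015$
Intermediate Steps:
$W{\left(I \right)} = 1$
$F{\left(z \right)} = -7$
$\frac{4578}{F{\left(-11 \right)}} - \frac{361}{T{\left(W{\left(-7 \right)},-51 \right)}} = \frac{4578}{-7} - \frac{361}{1} = 4578 \left(- \frac{1}{7}\right) - 361 = -654 - 361 = -1015$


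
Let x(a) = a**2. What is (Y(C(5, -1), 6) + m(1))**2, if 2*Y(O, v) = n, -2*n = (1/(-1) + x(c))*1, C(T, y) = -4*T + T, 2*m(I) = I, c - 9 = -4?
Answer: 121/4 ≈ 30.250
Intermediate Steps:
c = 5 (c = 9 - 4 = 5)
m(I) = I/2
C(T, y) = -3*T
n = -12 (n = -(1/(-1) + 5**2)/2 = -(-1 + 25)/2 = -12 ≈ -12.000)
Y(O, v) = -6 (Y(O, v) = (1/2)*(-12) = -6)
(Y(C(5, -1), 6) + m(1))**2 = (-6 + (1/2)*1)**2 = (-6 + 1/2)**2 = (-11/2)**2 = 121/4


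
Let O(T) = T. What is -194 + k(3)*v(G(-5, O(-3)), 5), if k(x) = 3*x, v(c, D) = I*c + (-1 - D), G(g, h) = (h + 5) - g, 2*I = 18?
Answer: 319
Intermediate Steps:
I = 9 (I = (½)*18 = 9)
G(g, h) = 5 + h - g (G(g, h) = (5 + h) - g = 5 + h - g)
v(c, D) = -1 - D + 9*c (v(c, D) = 9*c + (-1 - D) = -1 - D + 9*c)
-194 + k(3)*v(G(-5, O(-3)), 5) = -194 + (3*3)*(-1 - 1*5 + 9*(5 - 3 - 1*(-5))) = -194 + 9*(-1 - 5 + 9*(5 - 3 + 5)) = -194 + 9*(-1 - 5 + 9*7) = -194 + 9*(-1 - 5 + 63) = -194 + 9*57 = -194 + 513 = 319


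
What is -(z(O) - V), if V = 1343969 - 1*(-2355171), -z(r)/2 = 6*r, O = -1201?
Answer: 3684728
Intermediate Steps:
z(r) = -12*r
V = 3699140 (V = 1343969 + 2355171 = 3699140)
-(z(O) - V) = -(-12*(-1201) - 1*3699140) = -(14412 - 3699140) = -1*(-3684728) = 3684728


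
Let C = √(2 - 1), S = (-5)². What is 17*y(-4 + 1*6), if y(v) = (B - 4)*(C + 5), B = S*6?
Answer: 14892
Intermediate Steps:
S = 25
B = 150 (B = 25*6 = 150)
C = 1 (C = √1 = 1)
y(v) = 876 (y(v) = (150 - 4)*(1 + 5) = 146*6 = 876)
17*y(-4 + 1*6) = 17*876 = 14892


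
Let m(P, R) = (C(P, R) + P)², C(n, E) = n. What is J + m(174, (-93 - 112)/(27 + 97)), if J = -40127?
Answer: 80977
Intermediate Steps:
m(P, R) = 4*P² (m(P, R) = (P + P)² = (2*P)² = 4*P²)
J + m(174, (-93 - 112)/(27 + 97)) = -40127 + 4*174² = -40127 + 4*30276 = -40127 + 121104 = 80977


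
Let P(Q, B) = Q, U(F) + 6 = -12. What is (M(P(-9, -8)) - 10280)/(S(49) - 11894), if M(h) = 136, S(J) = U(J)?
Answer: 1268/1489 ≈ 0.85158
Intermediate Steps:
U(F) = -18 (U(F) = -6 - 12 = -18)
S(J) = -18
(M(P(-9, -8)) - 10280)/(S(49) - 11894) = (136 - 10280)/(-18 - 11894) = -10144/(-11912) = -10144*(-1/11912) = 1268/1489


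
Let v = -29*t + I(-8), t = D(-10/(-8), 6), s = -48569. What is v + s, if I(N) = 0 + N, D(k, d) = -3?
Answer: -48490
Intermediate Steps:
t = -3
I(N) = N
v = 79 (v = -29*(-3) - 8 = 87 - 8 = 79)
v + s = 79 - 48569 = -48490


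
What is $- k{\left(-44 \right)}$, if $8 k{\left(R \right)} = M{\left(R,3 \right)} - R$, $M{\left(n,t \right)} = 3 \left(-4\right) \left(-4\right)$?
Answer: $- \frac{23}{2} \approx -11.5$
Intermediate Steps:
$M{\left(n,t \right)} = 48$ ($M{\left(n,t \right)} = \left(-12\right) \left(-4\right) = 48$)
$k{\left(R \right)} = 6 - \frac{R}{8}$ ($k{\left(R \right)} = \frac{48 - R}{8} = 6 - \frac{R}{8}$)
$- k{\left(-44 \right)} = - (6 - - \frac{11}{2}) = - (6 + \frac{11}{2}) = \left(-1\right) \frac{23}{2} = - \frac{23}{2}$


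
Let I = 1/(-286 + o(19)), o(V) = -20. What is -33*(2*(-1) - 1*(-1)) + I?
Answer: 10097/306 ≈ 32.997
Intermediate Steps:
I = -1/306 (I = 1/(-286 - 20) = 1/(-306) = -1/306 ≈ -0.0032680)
-33*(2*(-1) - 1*(-1)) + I = -33*(2*(-1) - 1*(-1)) - 1/306 = -33*(-2 + 1) - 1/306 = -33*(-1) - 1/306 = 33 - 1/306 = 10097/306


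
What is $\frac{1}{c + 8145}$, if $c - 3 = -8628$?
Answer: $- \frac{1}{480} \approx -0.0020833$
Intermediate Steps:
$c = -8625$ ($c = 3 - 8628 = -8625$)
$\frac{1}{c + 8145} = \frac{1}{-8625 + 8145} = \frac{1}{-480} = - \frac{1}{480}$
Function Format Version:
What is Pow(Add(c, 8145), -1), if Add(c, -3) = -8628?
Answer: Rational(-1, 480) ≈ -0.0020833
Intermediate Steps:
c = -8625 (c = Add(3, -8628) = -8625)
Pow(Add(c, 8145), -1) = Pow(Add(-8625, 8145), -1) = Pow(-480, -1) = Rational(-1, 480)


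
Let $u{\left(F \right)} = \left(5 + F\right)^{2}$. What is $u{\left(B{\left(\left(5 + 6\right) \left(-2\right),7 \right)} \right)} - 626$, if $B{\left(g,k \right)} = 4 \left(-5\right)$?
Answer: $-401$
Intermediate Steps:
$B{\left(g,k \right)} = -20$
$u{\left(B{\left(\left(5 + 6\right) \left(-2\right),7 \right)} \right)} - 626 = \left(5 - 20\right)^{2} - 626 = \left(-15\right)^{2} - 626 = 225 - 626 = -401$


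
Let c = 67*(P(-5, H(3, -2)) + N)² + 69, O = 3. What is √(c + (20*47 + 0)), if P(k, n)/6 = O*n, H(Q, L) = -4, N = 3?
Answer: 2*√79999 ≈ 565.68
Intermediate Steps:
P(k, n) = 18*n (P(k, n) = 6*(3*n) = 18*n)
c = 319056 (c = 67*(18*(-4) + 3)² + 69 = 67*(-72 + 3)² + 69 = 67*(-69)² + 69 = 67*4761 + 69 = 318987 + 69 = 319056)
√(c + (20*47 + 0)) = √(319056 + (20*47 + 0)) = √(319056 + (940 + 0)) = √(319056 + 940) = √319996 = 2*√79999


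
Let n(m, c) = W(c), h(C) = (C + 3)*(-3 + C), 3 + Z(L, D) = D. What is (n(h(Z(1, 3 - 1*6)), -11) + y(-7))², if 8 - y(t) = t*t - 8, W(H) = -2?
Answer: 1225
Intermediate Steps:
Z(L, D) = -3 + D
y(t) = 16 - t² (y(t) = 8 - (t*t - 8) = 8 - (t² - 8) = 8 - (-8 + t²) = 8 + (8 - t²) = 16 - t²)
h(C) = (-3 + C)*(3 + C) (h(C) = (3 + C)*(-3 + C) = (-3 + C)*(3 + C))
n(m, c) = -2
(n(h(Z(1, 3 - 1*6)), -11) + y(-7))² = (-2 + (16 - 1*(-7)²))² = (-2 + (16 - 1*49))² = (-2 + (16 - 49))² = (-2 - 33)² = (-35)² = 1225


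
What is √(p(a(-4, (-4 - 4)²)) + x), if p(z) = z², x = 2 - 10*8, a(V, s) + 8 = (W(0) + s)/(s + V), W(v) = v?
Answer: I*√6734/15 ≈ 5.4707*I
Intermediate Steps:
a(V, s) = -8 + s/(V + s) (a(V, s) = -8 + (0 + s)/(s + V) = -8 + s/(V + s))
x = -78 (x = 2 - 80 = -78)
√(p(a(-4, (-4 - 4)²)) + x) = √(((-8*(-4) - 7*(-4 - 4)²)/(-4 + (-4 - 4)²))² - 78) = √(((32 - 7*(-8)²)/(-4 + (-8)²))² - 78) = √(((32 - 7*64)/(-4 + 64))² - 78) = √(((32 - 448)/60)² - 78) = √(((1/60)*(-416))² - 78) = √((-104/15)² - 78) = √(10816/225 - 78) = √(-6734/225) = I*√6734/15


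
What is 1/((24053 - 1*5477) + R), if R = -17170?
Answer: 1/1406 ≈ 0.00071124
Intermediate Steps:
1/((24053 - 1*5477) + R) = 1/((24053 - 1*5477) - 17170) = 1/((24053 - 5477) - 17170) = 1/(18576 - 17170) = 1/1406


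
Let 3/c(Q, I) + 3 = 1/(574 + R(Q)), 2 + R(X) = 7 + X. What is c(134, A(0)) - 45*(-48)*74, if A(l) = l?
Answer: 341735781/2138 ≈ 1.5984e+5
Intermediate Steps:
R(X) = 5 + X (R(X) = -2 + (7 + X) = 5 + X)
c(Q, I) = 3/(-3 + 1/(579 + Q)) (c(Q, I) = 3/(-3 + 1/(574 + (5 + Q))) = 3/(-3 + 1/(579 + Q)))
c(134, A(0)) - 45*(-48)*74 = 3*(-579 - 1*134)/(1736 + 3*134) - 45*(-48)*74 = 3*(-579 - 134)/(1736 + 402) - (-2160)*74 = 3*(-713)/2138 - 1*(-159840) = 3*(1/2138)*(-713) + 159840 = -2139/2138 + 159840 = 341735781/2138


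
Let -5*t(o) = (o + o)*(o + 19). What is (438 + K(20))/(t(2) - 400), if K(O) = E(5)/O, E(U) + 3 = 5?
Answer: -4381/4168 ≈ -1.0511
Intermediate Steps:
E(U) = 2 (E(U) = -3 + 5 = 2)
K(O) = 2/O
t(o) = -2*o*(19 + o)/5 (t(o) = -(o + o)*(o + 19)/5 = -2*o*(19 + o)/5)
(438 + K(20))/(t(2) - 400) = (438 + 2/20)/(-⅖*2*(19 + 2) - 400) = (438 + 2*(1/20))/(-⅖*2*21 - 400) = (438 + ⅒)/(-84/5 - 400) = 4381/(10*(-2084/5)) = (4381/10)*(-5/2084) = -4381/4168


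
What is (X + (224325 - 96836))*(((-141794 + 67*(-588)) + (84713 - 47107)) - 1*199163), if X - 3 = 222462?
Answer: -119945683638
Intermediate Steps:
X = 222465 (X = 3 + 222462 = 222465)
(X + (224325 - 96836))*(((-141794 + 67*(-588)) + (84713 - 47107)) - 1*199163) = (222465 + (224325 - 96836))*(((-141794 + 67*(-588)) + (84713 - 47107)) - 1*199163) = (222465 + 127489)*(((-141794 - 39396) + 37606) - 199163) = 349954*((-181190 + 37606) - 199163) = 349954*(-143584 - 199163) = 349954*(-342747) = -119945683638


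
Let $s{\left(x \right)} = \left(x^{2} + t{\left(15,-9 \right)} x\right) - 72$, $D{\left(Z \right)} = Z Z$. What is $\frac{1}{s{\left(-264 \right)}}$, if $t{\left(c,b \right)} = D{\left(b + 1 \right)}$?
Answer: $\frac{1}{52728} \approx 1.8965 \cdot 10^{-5}$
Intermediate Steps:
$D{\left(Z \right)} = Z^{2}$
$t{\left(c,b \right)} = \left(1 + b\right)^{2}$ ($t{\left(c,b \right)} = \left(b + 1\right)^{2} = \left(1 + b\right)^{2}$)
$s{\left(x \right)} = -72 + x^{2} + 64 x$ ($s{\left(x \right)} = \left(x^{2} + \left(1 - 9\right)^{2} x\right) - 72 = \left(x^{2} + \left(-8\right)^{2} x\right) - 72 = \left(x^{2} + 64 x\right) - 72 = -72 + x^{2} + 64 x$)
$\frac{1}{s{\left(-264 \right)}} = \frac{1}{-72 + \left(-264\right)^{2} + 64 \left(-264\right)} = \frac{1}{-72 + 69696 - 16896} = \frac{1}{52728}$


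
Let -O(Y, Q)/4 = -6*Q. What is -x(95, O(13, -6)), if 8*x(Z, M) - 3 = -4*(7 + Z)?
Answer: 405/8 ≈ 50.625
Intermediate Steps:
O(Y, Q) = 24*Q (O(Y, Q) = -(-24)*Q = 24*Q)
x(Z, M) = -25/8 - Z/2 (x(Z, M) = 3/8 + (-4*(7 + Z))/8 = 3/8 + (-28 - 4*Z)/8 = 3/8 + (-7/2 - Z/2) = -25/8 - Z/2)
-x(95, O(13, -6)) = -(-25/8 - ½*95) = -(-25/8 - 95/2) = -1*(-405/8) = 405/8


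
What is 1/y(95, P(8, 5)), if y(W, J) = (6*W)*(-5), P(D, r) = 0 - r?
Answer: -1/2850 ≈ -0.00035088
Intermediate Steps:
P(D, r) = -r
y(W, J) = -30*W
1/y(95, P(8, 5)) = 1/(-30*95) = 1/(-2850) = -1/2850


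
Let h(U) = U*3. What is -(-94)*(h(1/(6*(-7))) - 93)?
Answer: -61241/7 ≈ -8748.7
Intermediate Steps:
h(U) = 3*U
-(-94)*(h(1/(6*(-7))) - 93) = -(-94)*(3*(1/(6*(-7))) - 93) = -(-94)*(3*((⅙)*(-⅐)) - 93) = -(-94)*(3*(-1/42) - 93) = -(-94)*(-1/14 - 93) = -(-94)*(-1303)/14 = -1*61241/7 = -61241/7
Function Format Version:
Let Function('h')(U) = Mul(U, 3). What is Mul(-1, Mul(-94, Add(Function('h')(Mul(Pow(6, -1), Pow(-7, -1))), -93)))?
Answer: Rational(-61241, 7) ≈ -8748.7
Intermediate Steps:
Function('h')(U) = Mul(3, U)
Mul(-1, Mul(-94, Add(Function('h')(Mul(Pow(6, -1), Pow(-7, -1))), -93))) = Mul(-1, Mul(-94, Add(Mul(3, Mul(Pow(6, -1), Pow(-7, -1))), -93))) = Mul(-1, Mul(-94, Add(Mul(3, Mul(Rational(1, 6), Rational(-1, 7))), -93))) = Mul(-1, Mul(-94, Add(Mul(3, Rational(-1, 42)), -93))) = Mul(-1, Mul(-94, Add(Rational(-1, 14), -93))) = Mul(-1, Mul(-94, Rational(-1303, 14))) = Mul(-1, Rational(61241, 7)) = Rational(-61241, 7)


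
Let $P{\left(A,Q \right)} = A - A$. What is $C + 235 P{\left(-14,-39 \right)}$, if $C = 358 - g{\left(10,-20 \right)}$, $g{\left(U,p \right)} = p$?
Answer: $378$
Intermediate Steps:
$P{\left(A,Q \right)} = 0$
$C = 378$ ($C = 358 - -20 = 358 + 20 = 378$)
$C + 235 P{\left(-14,-39 \right)} = 378 + 235 \cdot 0 = 378 + 0 = 378$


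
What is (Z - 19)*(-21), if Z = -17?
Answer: 756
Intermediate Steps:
(Z - 19)*(-21) = (-17 - 19)*(-21) = -36*(-21) = 756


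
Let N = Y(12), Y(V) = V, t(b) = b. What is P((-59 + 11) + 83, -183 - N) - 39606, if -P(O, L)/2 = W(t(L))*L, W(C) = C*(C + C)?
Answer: 29619894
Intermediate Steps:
W(C) = 2*C² (W(C) = C*(2*C) = 2*C²)
N = 12
P(O, L) = -4*L³ (P(O, L) = -2*2*L²*L = -4*L³)
P((-59 + 11) + 83, -183 - N) - 39606 = -4*(-183 - 1*12)³ - 39606 = -4*(-183 - 12)³ - 39606 = -4*(-195)³ - 39606 = -4*(-7414875) - 39606 = 29659500 - 39606 = 29619894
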